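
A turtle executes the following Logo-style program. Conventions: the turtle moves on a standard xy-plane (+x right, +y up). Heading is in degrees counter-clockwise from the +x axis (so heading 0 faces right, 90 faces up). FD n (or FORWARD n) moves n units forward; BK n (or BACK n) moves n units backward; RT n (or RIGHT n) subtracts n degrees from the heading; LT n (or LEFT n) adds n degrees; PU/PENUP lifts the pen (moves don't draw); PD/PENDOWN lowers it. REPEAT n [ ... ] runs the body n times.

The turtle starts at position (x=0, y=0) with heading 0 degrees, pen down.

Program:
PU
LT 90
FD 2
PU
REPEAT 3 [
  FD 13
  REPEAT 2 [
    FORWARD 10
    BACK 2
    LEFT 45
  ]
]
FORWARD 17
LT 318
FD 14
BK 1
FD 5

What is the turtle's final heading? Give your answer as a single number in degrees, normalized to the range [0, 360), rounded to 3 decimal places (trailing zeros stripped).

Answer: 318

Derivation:
Executing turtle program step by step:
Start: pos=(0,0), heading=0, pen down
PU: pen up
LT 90: heading 0 -> 90
FD 2: (0,0) -> (0,2) [heading=90, move]
PU: pen up
REPEAT 3 [
  -- iteration 1/3 --
  FD 13: (0,2) -> (0,15) [heading=90, move]
  REPEAT 2 [
    -- iteration 1/2 --
    FD 10: (0,15) -> (0,25) [heading=90, move]
    BK 2: (0,25) -> (0,23) [heading=90, move]
    LT 45: heading 90 -> 135
    -- iteration 2/2 --
    FD 10: (0,23) -> (-7.071,30.071) [heading=135, move]
    BK 2: (-7.071,30.071) -> (-5.657,28.657) [heading=135, move]
    LT 45: heading 135 -> 180
  ]
  -- iteration 2/3 --
  FD 13: (-5.657,28.657) -> (-18.657,28.657) [heading=180, move]
  REPEAT 2 [
    -- iteration 1/2 --
    FD 10: (-18.657,28.657) -> (-28.657,28.657) [heading=180, move]
    BK 2: (-28.657,28.657) -> (-26.657,28.657) [heading=180, move]
    LT 45: heading 180 -> 225
    -- iteration 2/2 --
    FD 10: (-26.657,28.657) -> (-33.728,21.586) [heading=225, move]
    BK 2: (-33.728,21.586) -> (-32.314,23) [heading=225, move]
    LT 45: heading 225 -> 270
  ]
  -- iteration 3/3 --
  FD 13: (-32.314,23) -> (-32.314,10) [heading=270, move]
  REPEAT 2 [
    -- iteration 1/2 --
    FD 10: (-32.314,10) -> (-32.314,0) [heading=270, move]
    BK 2: (-32.314,0) -> (-32.314,2) [heading=270, move]
    LT 45: heading 270 -> 315
    -- iteration 2/2 --
    FD 10: (-32.314,2) -> (-25.243,-5.071) [heading=315, move]
    BK 2: (-25.243,-5.071) -> (-26.657,-3.657) [heading=315, move]
    LT 45: heading 315 -> 0
  ]
]
FD 17: (-26.657,-3.657) -> (-9.657,-3.657) [heading=0, move]
LT 318: heading 0 -> 318
FD 14: (-9.657,-3.657) -> (0.747,-13.025) [heading=318, move]
BK 1: (0.747,-13.025) -> (0.004,-12.356) [heading=318, move]
FD 5: (0.004,-12.356) -> (3.72,-15.701) [heading=318, move]
Final: pos=(3.72,-15.701), heading=318, 0 segment(s) drawn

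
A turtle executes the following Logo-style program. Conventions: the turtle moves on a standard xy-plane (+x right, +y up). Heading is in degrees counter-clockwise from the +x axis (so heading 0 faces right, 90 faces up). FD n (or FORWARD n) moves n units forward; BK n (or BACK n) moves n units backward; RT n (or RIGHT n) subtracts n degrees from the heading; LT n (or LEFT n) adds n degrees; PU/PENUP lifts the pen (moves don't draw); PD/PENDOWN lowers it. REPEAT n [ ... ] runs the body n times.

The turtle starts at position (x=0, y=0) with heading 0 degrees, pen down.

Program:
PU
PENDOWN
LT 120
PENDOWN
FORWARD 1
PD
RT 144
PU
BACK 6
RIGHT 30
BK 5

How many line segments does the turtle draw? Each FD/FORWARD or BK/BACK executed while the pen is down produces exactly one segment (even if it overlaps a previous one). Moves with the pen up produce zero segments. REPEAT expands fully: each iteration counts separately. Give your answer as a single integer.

Answer: 1

Derivation:
Executing turtle program step by step:
Start: pos=(0,0), heading=0, pen down
PU: pen up
PD: pen down
LT 120: heading 0 -> 120
PD: pen down
FD 1: (0,0) -> (-0.5,0.866) [heading=120, draw]
PD: pen down
RT 144: heading 120 -> 336
PU: pen up
BK 6: (-0.5,0.866) -> (-5.981,3.306) [heading=336, move]
RT 30: heading 336 -> 306
BK 5: (-5.981,3.306) -> (-8.92,7.352) [heading=306, move]
Final: pos=(-8.92,7.352), heading=306, 1 segment(s) drawn
Segments drawn: 1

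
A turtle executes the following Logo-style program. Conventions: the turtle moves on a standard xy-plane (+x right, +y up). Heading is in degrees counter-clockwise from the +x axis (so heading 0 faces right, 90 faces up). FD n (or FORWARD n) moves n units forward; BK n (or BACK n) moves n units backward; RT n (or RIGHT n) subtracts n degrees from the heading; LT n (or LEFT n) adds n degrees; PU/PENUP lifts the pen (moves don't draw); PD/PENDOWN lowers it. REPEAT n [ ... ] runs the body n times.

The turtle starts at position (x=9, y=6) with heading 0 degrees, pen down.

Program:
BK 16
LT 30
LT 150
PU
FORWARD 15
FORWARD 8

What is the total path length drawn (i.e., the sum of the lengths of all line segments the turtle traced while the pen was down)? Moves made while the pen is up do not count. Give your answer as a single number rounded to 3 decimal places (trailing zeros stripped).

Answer: 16

Derivation:
Executing turtle program step by step:
Start: pos=(9,6), heading=0, pen down
BK 16: (9,6) -> (-7,6) [heading=0, draw]
LT 30: heading 0 -> 30
LT 150: heading 30 -> 180
PU: pen up
FD 15: (-7,6) -> (-22,6) [heading=180, move]
FD 8: (-22,6) -> (-30,6) [heading=180, move]
Final: pos=(-30,6), heading=180, 1 segment(s) drawn

Segment lengths:
  seg 1: (9,6) -> (-7,6), length = 16
Total = 16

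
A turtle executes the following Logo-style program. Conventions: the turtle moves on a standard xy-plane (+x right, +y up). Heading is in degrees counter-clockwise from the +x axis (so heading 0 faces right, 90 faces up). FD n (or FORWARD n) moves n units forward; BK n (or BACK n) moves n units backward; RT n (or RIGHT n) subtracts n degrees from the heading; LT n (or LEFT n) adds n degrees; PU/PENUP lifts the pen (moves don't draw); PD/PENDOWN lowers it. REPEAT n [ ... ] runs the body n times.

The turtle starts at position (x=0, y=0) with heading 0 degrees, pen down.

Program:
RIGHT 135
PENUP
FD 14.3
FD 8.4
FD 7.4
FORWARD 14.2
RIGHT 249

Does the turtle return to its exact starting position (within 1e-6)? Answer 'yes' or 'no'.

Answer: no

Derivation:
Executing turtle program step by step:
Start: pos=(0,0), heading=0, pen down
RT 135: heading 0 -> 225
PU: pen up
FD 14.3: (0,0) -> (-10.112,-10.112) [heading=225, move]
FD 8.4: (-10.112,-10.112) -> (-16.051,-16.051) [heading=225, move]
FD 7.4: (-16.051,-16.051) -> (-21.284,-21.284) [heading=225, move]
FD 14.2: (-21.284,-21.284) -> (-31.325,-31.325) [heading=225, move]
RT 249: heading 225 -> 336
Final: pos=(-31.325,-31.325), heading=336, 0 segment(s) drawn

Start position: (0, 0)
Final position: (-31.325, -31.325)
Distance = 44.3; >= 1e-6 -> NOT closed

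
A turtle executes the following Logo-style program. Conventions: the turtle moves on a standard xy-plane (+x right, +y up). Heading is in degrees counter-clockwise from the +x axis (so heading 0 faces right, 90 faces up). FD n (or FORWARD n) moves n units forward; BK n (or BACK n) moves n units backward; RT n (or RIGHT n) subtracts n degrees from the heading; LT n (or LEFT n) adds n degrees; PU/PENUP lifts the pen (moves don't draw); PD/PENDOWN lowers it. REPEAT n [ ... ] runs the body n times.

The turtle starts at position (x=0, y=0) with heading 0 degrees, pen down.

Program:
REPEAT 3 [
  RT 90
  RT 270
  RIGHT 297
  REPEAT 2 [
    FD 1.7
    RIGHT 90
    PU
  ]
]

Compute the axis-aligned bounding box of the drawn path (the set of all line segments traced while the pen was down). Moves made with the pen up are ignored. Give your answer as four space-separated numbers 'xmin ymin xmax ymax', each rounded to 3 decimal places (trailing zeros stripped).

Answer: 0 0 0.772 1.515

Derivation:
Executing turtle program step by step:
Start: pos=(0,0), heading=0, pen down
REPEAT 3 [
  -- iteration 1/3 --
  RT 90: heading 0 -> 270
  RT 270: heading 270 -> 0
  RT 297: heading 0 -> 63
  REPEAT 2 [
    -- iteration 1/2 --
    FD 1.7: (0,0) -> (0.772,1.515) [heading=63, draw]
    RT 90: heading 63 -> 333
    PU: pen up
    -- iteration 2/2 --
    FD 1.7: (0.772,1.515) -> (2.286,0.743) [heading=333, move]
    RT 90: heading 333 -> 243
    PU: pen up
  ]
  -- iteration 2/3 --
  RT 90: heading 243 -> 153
  RT 270: heading 153 -> 243
  RT 297: heading 243 -> 306
  REPEAT 2 [
    -- iteration 1/2 --
    FD 1.7: (2.286,0.743) -> (3.286,-0.632) [heading=306, move]
    RT 90: heading 306 -> 216
    PU: pen up
    -- iteration 2/2 --
    FD 1.7: (3.286,-0.632) -> (1.91,-1.632) [heading=216, move]
    RT 90: heading 216 -> 126
    PU: pen up
  ]
  -- iteration 3/3 --
  RT 90: heading 126 -> 36
  RT 270: heading 36 -> 126
  RT 297: heading 126 -> 189
  REPEAT 2 [
    -- iteration 1/2 --
    FD 1.7: (1.91,-1.632) -> (0.231,-1.898) [heading=189, move]
    RT 90: heading 189 -> 99
    PU: pen up
    -- iteration 2/2 --
    FD 1.7: (0.231,-1.898) -> (-0.035,-0.219) [heading=99, move]
    RT 90: heading 99 -> 9
    PU: pen up
  ]
]
Final: pos=(-0.035,-0.219), heading=9, 1 segment(s) drawn

Segment endpoints: x in {0, 0.772}, y in {0, 1.515}
xmin=0, ymin=0, xmax=0.772, ymax=1.515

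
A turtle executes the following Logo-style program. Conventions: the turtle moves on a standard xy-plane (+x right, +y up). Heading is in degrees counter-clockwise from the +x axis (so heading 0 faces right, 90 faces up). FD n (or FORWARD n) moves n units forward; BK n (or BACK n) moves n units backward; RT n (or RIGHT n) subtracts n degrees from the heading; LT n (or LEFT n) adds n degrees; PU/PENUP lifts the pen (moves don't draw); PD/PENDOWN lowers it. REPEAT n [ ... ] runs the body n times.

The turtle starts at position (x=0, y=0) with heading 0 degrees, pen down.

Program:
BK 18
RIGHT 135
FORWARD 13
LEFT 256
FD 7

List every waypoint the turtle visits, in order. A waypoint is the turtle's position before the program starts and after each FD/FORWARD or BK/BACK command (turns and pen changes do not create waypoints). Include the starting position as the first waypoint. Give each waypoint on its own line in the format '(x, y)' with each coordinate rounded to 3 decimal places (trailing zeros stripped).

Executing turtle program step by step:
Start: pos=(0,0), heading=0, pen down
BK 18: (0,0) -> (-18,0) [heading=0, draw]
RT 135: heading 0 -> 225
FD 13: (-18,0) -> (-27.192,-9.192) [heading=225, draw]
LT 256: heading 225 -> 121
FD 7: (-27.192,-9.192) -> (-30.798,-3.192) [heading=121, draw]
Final: pos=(-30.798,-3.192), heading=121, 3 segment(s) drawn
Waypoints (4 total):
(0, 0)
(-18, 0)
(-27.192, -9.192)
(-30.798, -3.192)

Answer: (0, 0)
(-18, 0)
(-27.192, -9.192)
(-30.798, -3.192)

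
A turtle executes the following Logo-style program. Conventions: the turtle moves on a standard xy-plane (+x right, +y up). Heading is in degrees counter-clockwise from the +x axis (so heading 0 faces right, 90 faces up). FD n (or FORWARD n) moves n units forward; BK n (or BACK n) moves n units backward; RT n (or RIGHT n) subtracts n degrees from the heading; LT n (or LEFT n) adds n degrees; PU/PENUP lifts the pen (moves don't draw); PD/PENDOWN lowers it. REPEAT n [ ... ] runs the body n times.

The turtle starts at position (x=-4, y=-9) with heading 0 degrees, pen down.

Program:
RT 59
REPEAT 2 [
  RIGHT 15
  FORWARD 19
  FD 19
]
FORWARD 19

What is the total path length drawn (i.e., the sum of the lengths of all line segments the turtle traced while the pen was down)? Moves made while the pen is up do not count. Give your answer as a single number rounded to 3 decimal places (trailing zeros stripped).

Answer: 95

Derivation:
Executing turtle program step by step:
Start: pos=(-4,-9), heading=0, pen down
RT 59: heading 0 -> 301
REPEAT 2 [
  -- iteration 1/2 --
  RT 15: heading 301 -> 286
  FD 19: (-4,-9) -> (1.237,-27.264) [heading=286, draw]
  FD 19: (1.237,-27.264) -> (6.474,-45.528) [heading=286, draw]
  -- iteration 2/2 --
  RT 15: heading 286 -> 271
  FD 19: (6.474,-45.528) -> (6.806,-64.525) [heading=271, draw]
  FD 19: (6.806,-64.525) -> (7.137,-83.522) [heading=271, draw]
]
FD 19: (7.137,-83.522) -> (7.469,-102.519) [heading=271, draw]
Final: pos=(7.469,-102.519), heading=271, 5 segment(s) drawn

Segment lengths:
  seg 1: (-4,-9) -> (1.237,-27.264), length = 19
  seg 2: (1.237,-27.264) -> (6.474,-45.528), length = 19
  seg 3: (6.474,-45.528) -> (6.806,-64.525), length = 19
  seg 4: (6.806,-64.525) -> (7.137,-83.522), length = 19
  seg 5: (7.137,-83.522) -> (7.469,-102.519), length = 19
Total = 95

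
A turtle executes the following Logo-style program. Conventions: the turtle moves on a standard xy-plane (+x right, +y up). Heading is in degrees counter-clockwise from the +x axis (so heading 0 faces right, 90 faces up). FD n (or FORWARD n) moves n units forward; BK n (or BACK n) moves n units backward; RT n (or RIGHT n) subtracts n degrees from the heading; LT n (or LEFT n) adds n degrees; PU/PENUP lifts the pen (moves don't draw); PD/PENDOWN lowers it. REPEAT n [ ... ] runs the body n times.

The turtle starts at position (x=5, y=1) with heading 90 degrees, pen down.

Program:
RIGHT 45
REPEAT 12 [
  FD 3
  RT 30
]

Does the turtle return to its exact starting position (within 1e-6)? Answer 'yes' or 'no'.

Answer: yes

Derivation:
Executing turtle program step by step:
Start: pos=(5,1), heading=90, pen down
RT 45: heading 90 -> 45
REPEAT 12 [
  -- iteration 1/12 --
  FD 3: (5,1) -> (7.121,3.121) [heading=45, draw]
  RT 30: heading 45 -> 15
  -- iteration 2/12 --
  FD 3: (7.121,3.121) -> (10.019,3.898) [heading=15, draw]
  RT 30: heading 15 -> 345
  -- iteration 3/12 --
  FD 3: (10.019,3.898) -> (12.917,3.121) [heading=345, draw]
  RT 30: heading 345 -> 315
  -- iteration 4/12 --
  FD 3: (12.917,3.121) -> (15.038,1) [heading=315, draw]
  RT 30: heading 315 -> 285
  -- iteration 5/12 --
  FD 3: (15.038,1) -> (15.815,-1.898) [heading=285, draw]
  RT 30: heading 285 -> 255
  -- iteration 6/12 --
  FD 3: (15.815,-1.898) -> (15.038,-4.796) [heading=255, draw]
  RT 30: heading 255 -> 225
  -- iteration 7/12 --
  FD 3: (15.038,-4.796) -> (12.917,-6.917) [heading=225, draw]
  RT 30: heading 225 -> 195
  -- iteration 8/12 --
  FD 3: (12.917,-6.917) -> (10.019,-7.693) [heading=195, draw]
  RT 30: heading 195 -> 165
  -- iteration 9/12 --
  FD 3: (10.019,-7.693) -> (7.121,-6.917) [heading=165, draw]
  RT 30: heading 165 -> 135
  -- iteration 10/12 --
  FD 3: (7.121,-6.917) -> (5,-4.796) [heading=135, draw]
  RT 30: heading 135 -> 105
  -- iteration 11/12 --
  FD 3: (5,-4.796) -> (4.224,-1.898) [heading=105, draw]
  RT 30: heading 105 -> 75
  -- iteration 12/12 --
  FD 3: (4.224,-1.898) -> (5,1) [heading=75, draw]
  RT 30: heading 75 -> 45
]
Final: pos=(5,1), heading=45, 12 segment(s) drawn

Start position: (5, 1)
Final position: (5, 1)
Distance = 0; < 1e-6 -> CLOSED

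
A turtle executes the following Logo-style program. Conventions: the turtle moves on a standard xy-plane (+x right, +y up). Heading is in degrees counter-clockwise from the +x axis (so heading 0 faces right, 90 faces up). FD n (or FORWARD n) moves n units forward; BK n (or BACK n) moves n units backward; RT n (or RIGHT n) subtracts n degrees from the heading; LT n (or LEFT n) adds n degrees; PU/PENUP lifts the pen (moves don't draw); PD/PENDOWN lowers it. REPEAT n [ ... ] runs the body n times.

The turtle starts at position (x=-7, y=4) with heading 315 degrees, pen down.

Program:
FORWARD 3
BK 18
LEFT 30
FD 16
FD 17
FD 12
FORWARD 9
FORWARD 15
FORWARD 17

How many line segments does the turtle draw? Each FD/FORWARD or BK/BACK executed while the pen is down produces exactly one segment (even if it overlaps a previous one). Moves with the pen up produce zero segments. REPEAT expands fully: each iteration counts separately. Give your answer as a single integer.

Executing turtle program step by step:
Start: pos=(-7,4), heading=315, pen down
FD 3: (-7,4) -> (-4.879,1.879) [heading=315, draw]
BK 18: (-4.879,1.879) -> (-17.607,14.607) [heading=315, draw]
LT 30: heading 315 -> 345
FD 16: (-17.607,14.607) -> (-2.152,10.465) [heading=345, draw]
FD 17: (-2.152,10.465) -> (14.269,6.066) [heading=345, draw]
FD 12: (14.269,6.066) -> (25.86,2.96) [heading=345, draw]
FD 9: (25.86,2.96) -> (34.553,0.63) [heading=345, draw]
FD 15: (34.553,0.63) -> (49.042,-3.252) [heading=345, draw]
FD 17: (49.042,-3.252) -> (65.463,-7.652) [heading=345, draw]
Final: pos=(65.463,-7.652), heading=345, 8 segment(s) drawn
Segments drawn: 8

Answer: 8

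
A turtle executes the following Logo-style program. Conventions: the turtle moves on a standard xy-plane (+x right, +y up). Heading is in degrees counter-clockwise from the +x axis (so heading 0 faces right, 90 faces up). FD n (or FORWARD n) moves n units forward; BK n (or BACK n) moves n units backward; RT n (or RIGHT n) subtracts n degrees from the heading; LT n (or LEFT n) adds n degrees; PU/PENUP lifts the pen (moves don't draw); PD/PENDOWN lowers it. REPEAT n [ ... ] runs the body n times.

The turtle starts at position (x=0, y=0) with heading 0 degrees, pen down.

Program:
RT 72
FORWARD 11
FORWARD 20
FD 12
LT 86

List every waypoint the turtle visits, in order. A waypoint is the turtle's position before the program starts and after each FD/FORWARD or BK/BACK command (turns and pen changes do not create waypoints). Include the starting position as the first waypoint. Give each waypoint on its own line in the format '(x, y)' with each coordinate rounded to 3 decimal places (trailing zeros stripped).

Executing turtle program step by step:
Start: pos=(0,0), heading=0, pen down
RT 72: heading 0 -> 288
FD 11: (0,0) -> (3.399,-10.462) [heading=288, draw]
FD 20: (3.399,-10.462) -> (9.58,-29.483) [heading=288, draw]
FD 12: (9.58,-29.483) -> (13.288,-40.895) [heading=288, draw]
LT 86: heading 288 -> 14
Final: pos=(13.288,-40.895), heading=14, 3 segment(s) drawn
Waypoints (4 total):
(0, 0)
(3.399, -10.462)
(9.58, -29.483)
(13.288, -40.895)

Answer: (0, 0)
(3.399, -10.462)
(9.58, -29.483)
(13.288, -40.895)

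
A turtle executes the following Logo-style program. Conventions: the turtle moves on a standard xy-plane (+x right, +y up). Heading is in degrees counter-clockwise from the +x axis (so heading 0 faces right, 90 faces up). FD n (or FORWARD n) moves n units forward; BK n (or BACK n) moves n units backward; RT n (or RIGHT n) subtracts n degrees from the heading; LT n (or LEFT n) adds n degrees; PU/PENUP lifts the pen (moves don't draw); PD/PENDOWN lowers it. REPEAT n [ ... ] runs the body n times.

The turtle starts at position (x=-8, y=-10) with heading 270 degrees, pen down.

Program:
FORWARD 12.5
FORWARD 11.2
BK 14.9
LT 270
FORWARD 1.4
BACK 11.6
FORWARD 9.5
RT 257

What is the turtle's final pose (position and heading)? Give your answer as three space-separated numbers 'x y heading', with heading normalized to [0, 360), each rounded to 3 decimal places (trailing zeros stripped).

Answer: -7.3 -18.8 283

Derivation:
Executing turtle program step by step:
Start: pos=(-8,-10), heading=270, pen down
FD 12.5: (-8,-10) -> (-8,-22.5) [heading=270, draw]
FD 11.2: (-8,-22.5) -> (-8,-33.7) [heading=270, draw]
BK 14.9: (-8,-33.7) -> (-8,-18.8) [heading=270, draw]
LT 270: heading 270 -> 180
FD 1.4: (-8,-18.8) -> (-9.4,-18.8) [heading=180, draw]
BK 11.6: (-9.4,-18.8) -> (2.2,-18.8) [heading=180, draw]
FD 9.5: (2.2,-18.8) -> (-7.3,-18.8) [heading=180, draw]
RT 257: heading 180 -> 283
Final: pos=(-7.3,-18.8), heading=283, 6 segment(s) drawn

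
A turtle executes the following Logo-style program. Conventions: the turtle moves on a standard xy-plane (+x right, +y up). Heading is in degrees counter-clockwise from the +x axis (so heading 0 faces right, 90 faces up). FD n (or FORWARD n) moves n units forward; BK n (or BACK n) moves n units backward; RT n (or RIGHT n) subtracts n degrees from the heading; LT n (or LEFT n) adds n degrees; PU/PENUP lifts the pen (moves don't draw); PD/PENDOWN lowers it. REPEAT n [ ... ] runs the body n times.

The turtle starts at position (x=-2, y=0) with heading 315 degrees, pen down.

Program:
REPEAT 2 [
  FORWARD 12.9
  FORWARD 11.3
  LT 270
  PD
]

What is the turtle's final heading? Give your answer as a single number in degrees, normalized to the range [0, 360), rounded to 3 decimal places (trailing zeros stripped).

Executing turtle program step by step:
Start: pos=(-2,0), heading=315, pen down
REPEAT 2 [
  -- iteration 1/2 --
  FD 12.9: (-2,0) -> (7.122,-9.122) [heading=315, draw]
  FD 11.3: (7.122,-9.122) -> (15.112,-17.112) [heading=315, draw]
  LT 270: heading 315 -> 225
  PD: pen down
  -- iteration 2/2 --
  FD 12.9: (15.112,-17.112) -> (5.99,-26.234) [heading=225, draw]
  FD 11.3: (5.99,-26.234) -> (-2,-34.224) [heading=225, draw]
  LT 270: heading 225 -> 135
  PD: pen down
]
Final: pos=(-2,-34.224), heading=135, 4 segment(s) drawn

Answer: 135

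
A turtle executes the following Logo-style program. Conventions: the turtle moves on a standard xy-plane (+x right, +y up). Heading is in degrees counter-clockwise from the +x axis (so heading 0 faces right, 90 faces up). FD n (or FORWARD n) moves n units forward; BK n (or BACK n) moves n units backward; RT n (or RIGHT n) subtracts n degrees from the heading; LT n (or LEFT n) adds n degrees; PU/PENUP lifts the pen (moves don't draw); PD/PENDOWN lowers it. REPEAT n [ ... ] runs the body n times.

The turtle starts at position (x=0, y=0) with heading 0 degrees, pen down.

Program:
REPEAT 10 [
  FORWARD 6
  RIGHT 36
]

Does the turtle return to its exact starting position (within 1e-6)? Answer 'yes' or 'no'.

Executing turtle program step by step:
Start: pos=(0,0), heading=0, pen down
REPEAT 10 [
  -- iteration 1/10 --
  FD 6: (0,0) -> (6,0) [heading=0, draw]
  RT 36: heading 0 -> 324
  -- iteration 2/10 --
  FD 6: (6,0) -> (10.854,-3.527) [heading=324, draw]
  RT 36: heading 324 -> 288
  -- iteration 3/10 --
  FD 6: (10.854,-3.527) -> (12.708,-9.233) [heading=288, draw]
  RT 36: heading 288 -> 252
  -- iteration 4/10 --
  FD 6: (12.708,-9.233) -> (10.854,-14.939) [heading=252, draw]
  RT 36: heading 252 -> 216
  -- iteration 5/10 --
  FD 6: (10.854,-14.939) -> (6,-18.466) [heading=216, draw]
  RT 36: heading 216 -> 180
  -- iteration 6/10 --
  FD 6: (6,-18.466) -> (0,-18.466) [heading=180, draw]
  RT 36: heading 180 -> 144
  -- iteration 7/10 --
  FD 6: (0,-18.466) -> (-4.854,-14.939) [heading=144, draw]
  RT 36: heading 144 -> 108
  -- iteration 8/10 --
  FD 6: (-4.854,-14.939) -> (-6.708,-9.233) [heading=108, draw]
  RT 36: heading 108 -> 72
  -- iteration 9/10 --
  FD 6: (-6.708,-9.233) -> (-4.854,-3.527) [heading=72, draw]
  RT 36: heading 72 -> 36
  -- iteration 10/10 --
  FD 6: (-4.854,-3.527) -> (0,0) [heading=36, draw]
  RT 36: heading 36 -> 0
]
Final: pos=(0,0), heading=0, 10 segment(s) drawn

Start position: (0, 0)
Final position: (0, 0)
Distance = 0; < 1e-6 -> CLOSED

Answer: yes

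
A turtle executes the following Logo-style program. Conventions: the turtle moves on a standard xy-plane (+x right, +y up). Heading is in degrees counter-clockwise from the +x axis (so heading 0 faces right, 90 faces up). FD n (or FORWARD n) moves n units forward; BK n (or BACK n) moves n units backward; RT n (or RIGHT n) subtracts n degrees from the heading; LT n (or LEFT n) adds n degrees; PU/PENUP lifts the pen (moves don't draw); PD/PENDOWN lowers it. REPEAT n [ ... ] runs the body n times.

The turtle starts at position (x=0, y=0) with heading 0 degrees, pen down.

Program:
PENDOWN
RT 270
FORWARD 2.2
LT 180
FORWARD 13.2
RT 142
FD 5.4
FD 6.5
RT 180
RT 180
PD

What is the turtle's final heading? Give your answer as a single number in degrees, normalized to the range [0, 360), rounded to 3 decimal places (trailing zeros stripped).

Answer: 128

Derivation:
Executing turtle program step by step:
Start: pos=(0,0), heading=0, pen down
PD: pen down
RT 270: heading 0 -> 90
FD 2.2: (0,0) -> (0,2.2) [heading=90, draw]
LT 180: heading 90 -> 270
FD 13.2: (0,2.2) -> (0,-11) [heading=270, draw]
RT 142: heading 270 -> 128
FD 5.4: (0,-11) -> (-3.325,-6.745) [heading=128, draw]
FD 6.5: (-3.325,-6.745) -> (-7.326,-1.623) [heading=128, draw]
RT 180: heading 128 -> 308
RT 180: heading 308 -> 128
PD: pen down
Final: pos=(-7.326,-1.623), heading=128, 4 segment(s) drawn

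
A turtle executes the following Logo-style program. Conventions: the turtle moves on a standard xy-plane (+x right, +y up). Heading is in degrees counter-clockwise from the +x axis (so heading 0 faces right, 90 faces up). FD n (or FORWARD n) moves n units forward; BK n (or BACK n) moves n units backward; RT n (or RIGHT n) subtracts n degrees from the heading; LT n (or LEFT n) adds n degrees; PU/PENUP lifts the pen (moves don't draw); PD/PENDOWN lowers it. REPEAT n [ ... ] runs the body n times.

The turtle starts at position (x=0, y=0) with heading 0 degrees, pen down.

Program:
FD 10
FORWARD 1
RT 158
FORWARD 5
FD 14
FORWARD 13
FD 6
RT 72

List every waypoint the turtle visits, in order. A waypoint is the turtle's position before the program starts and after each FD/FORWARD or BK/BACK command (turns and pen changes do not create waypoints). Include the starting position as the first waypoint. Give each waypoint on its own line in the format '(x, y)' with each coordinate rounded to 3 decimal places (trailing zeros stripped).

Answer: (0, 0)
(10, 0)
(11, 0)
(6.364, -1.873)
(-6.616, -7.118)
(-18.67, -11.987)
(-24.233, -14.235)

Derivation:
Executing turtle program step by step:
Start: pos=(0,0), heading=0, pen down
FD 10: (0,0) -> (10,0) [heading=0, draw]
FD 1: (10,0) -> (11,0) [heading=0, draw]
RT 158: heading 0 -> 202
FD 5: (11,0) -> (6.364,-1.873) [heading=202, draw]
FD 14: (6.364,-1.873) -> (-6.616,-7.118) [heading=202, draw]
FD 13: (-6.616,-7.118) -> (-18.67,-11.987) [heading=202, draw]
FD 6: (-18.67,-11.987) -> (-24.233,-14.235) [heading=202, draw]
RT 72: heading 202 -> 130
Final: pos=(-24.233,-14.235), heading=130, 6 segment(s) drawn
Waypoints (7 total):
(0, 0)
(10, 0)
(11, 0)
(6.364, -1.873)
(-6.616, -7.118)
(-18.67, -11.987)
(-24.233, -14.235)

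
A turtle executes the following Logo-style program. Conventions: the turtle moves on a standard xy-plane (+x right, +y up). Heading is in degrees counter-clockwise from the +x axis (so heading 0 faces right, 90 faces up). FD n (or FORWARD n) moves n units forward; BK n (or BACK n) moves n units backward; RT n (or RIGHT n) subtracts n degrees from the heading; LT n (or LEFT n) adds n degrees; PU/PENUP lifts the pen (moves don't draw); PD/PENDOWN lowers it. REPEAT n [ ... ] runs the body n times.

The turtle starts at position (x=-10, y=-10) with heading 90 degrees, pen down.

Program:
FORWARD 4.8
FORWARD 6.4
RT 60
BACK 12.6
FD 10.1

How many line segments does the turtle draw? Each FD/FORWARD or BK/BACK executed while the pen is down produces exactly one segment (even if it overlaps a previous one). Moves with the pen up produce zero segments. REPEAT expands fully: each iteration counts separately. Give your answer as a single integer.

Answer: 4

Derivation:
Executing turtle program step by step:
Start: pos=(-10,-10), heading=90, pen down
FD 4.8: (-10,-10) -> (-10,-5.2) [heading=90, draw]
FD 6.4: (-10,-5.2) -> (-10,1.2) [heading=90, draw]
RT 60: heading 90 -> 30
BK 12.6: (-10,1.2) -> (-20.912,-5.1) [heading=30, draw]
FD 10.1: (-20.912,-5.1) -> (-12.165,-0.05) [heading=30, draw]
Final: pos=(-12.165,-0.05), heading=30, 4 segment(s) drawn
Segments drawn: 4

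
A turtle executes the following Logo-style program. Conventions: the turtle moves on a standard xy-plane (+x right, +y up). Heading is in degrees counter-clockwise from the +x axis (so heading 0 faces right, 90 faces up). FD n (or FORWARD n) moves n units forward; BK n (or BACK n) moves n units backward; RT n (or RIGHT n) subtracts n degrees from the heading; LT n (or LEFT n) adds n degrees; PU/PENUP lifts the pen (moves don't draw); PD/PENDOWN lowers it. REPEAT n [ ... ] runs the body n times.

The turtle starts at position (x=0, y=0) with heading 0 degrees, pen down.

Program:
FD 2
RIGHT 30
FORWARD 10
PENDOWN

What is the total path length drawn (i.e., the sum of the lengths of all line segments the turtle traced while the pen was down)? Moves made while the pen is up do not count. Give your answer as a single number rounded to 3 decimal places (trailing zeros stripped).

Answer: 12

Derivation:
Executing turtle program step by step:
Start: pos=(0,0), heading=0, pen down
FD 2: (0,0) -> (2,0) [heading=0, draw]
RT 30: heading 0 -> 330
FD 10: (2,0) -> (10.66,-5) [heading=330, draw]
PD: pen down
Final: pos=(10.66,-5), heading=330, 2 segment(s) drawn

Segment lengths:
  seg 1: (0,0) -> (2,0), length = 2
  seg 2: (2,0) -> (10.66,-5), length = 10
Total = 12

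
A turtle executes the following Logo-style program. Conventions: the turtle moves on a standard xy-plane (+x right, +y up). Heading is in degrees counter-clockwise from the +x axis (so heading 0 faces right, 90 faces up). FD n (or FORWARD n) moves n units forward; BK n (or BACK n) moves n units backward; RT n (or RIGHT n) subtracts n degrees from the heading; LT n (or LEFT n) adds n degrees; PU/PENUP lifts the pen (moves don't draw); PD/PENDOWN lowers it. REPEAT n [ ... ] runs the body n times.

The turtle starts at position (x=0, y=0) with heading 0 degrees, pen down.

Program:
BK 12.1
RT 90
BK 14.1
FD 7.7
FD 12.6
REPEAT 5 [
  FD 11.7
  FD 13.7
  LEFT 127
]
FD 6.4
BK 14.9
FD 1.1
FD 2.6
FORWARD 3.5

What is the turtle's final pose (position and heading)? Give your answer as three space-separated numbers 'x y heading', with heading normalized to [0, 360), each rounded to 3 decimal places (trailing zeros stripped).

Executing turtle program step by step:
Start: pos=(0,0), heading=0, pen down
BK 12.1: (0,0) -> (-12.1,0) [heading=0, draw]
RT 90: heading 0 -> 270
BK 14.1: (-12.1,0) -> (-12.1,14.1) [heading=270, draw]
FD 7.7: (-12.1,14.1) -> (-12.1,6.4) [heading=270, draw]
FD 12.6: (-12.1,6.4) -> (-12.1,-6.2) [heading=270, draw]
REPEAT 5 [
  -- iteration 1/5 --
  FD 11.7: (-12.1,-6.2) -> (-12.1,-17.9) [heading=270, draw]
  FD 13.7: (-12.1,-17.9) -> (-12.1,-31.6) [heading=270, draw]
  LT 127: heading 270 -> 37
  -- iteration 2/5 --
  FD 11.7: (-12.1,-31.6) -> (-2.756,-24.559) [heading=37, draw]
  FD 13.7: (-2.756,-24.559) -> (8.185,-16.314) [heading=37, draw]
  LT 127: heading 37 -> 164
  -- iteration 3/5 --
  FD 11.7: (8.185,-16.314) -> (-3.061,-13.089) [heading=164, draw]
  FD 13.7: (-3.061,-13.089) -> (-16.231,-9.313) [heading=164, draw]
  LT 127: heading 164 -> 291
  -- iteration 4/5 --
  FD 11.7: (-16.231,-9.313) -> (-12.038,-20.236) [heading=291, draw]
  FD 13.7: (-12.038,-20.236) -> (-7.128,-33.026) [heading=291, draw]
  LT 127: heading 291 -> 58
  -- iteration 5/5 --
  FD 11.7: (-7.128,-33.026) -> (-0.928,-23.103) [heading=58, draw]
  FD 13.7: (-0.928,-23.103) -> (6.332,-11.485) [heading=58, draw]
  LT 127: heading 58 -> 185
]
FD 6.4: (6.332,-11.485) -> (-0.044,-12.043) [heading=185, draw]
BK 14.9: (-0.044,-12.043) -> (14.799,-10.744) [heading=185, draw]
FD 1.1: (14.799,-10.744) -> (13.704,-10.84) [heading=185, draw]
FD 2.6: (13.704,-10.84) -> (11.114,-11.067) [heading=185, draw]
FD 3.5: (11.114,-11.067) -> (7.627,-11.372) [heading=185, draw]
Final: pos=(7.627,-11.372), heading=185, 19 segment(s) drawn

Answer: 7.627 -11.372 185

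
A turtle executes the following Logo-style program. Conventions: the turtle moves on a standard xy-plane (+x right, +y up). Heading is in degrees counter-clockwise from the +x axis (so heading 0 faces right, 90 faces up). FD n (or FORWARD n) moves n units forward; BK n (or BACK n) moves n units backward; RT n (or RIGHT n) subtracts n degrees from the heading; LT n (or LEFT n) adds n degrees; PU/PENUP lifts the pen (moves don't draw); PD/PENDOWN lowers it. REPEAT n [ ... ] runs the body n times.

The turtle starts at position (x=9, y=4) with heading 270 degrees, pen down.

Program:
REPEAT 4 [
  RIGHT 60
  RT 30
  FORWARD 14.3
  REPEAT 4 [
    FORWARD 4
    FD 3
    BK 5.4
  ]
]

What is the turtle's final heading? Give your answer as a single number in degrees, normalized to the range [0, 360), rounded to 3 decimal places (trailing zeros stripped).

Executing turtle program step by step:
Start: pos=(9,4), heading=270, pen down
REPEAT 4 [
  -- iteration 1/4 --
  RT 60: heading 270 -> 210
  RT 30: heading 210 -> 180
  FD 14.3: (9,4) -> (-5.3,4) [heading=180, draw]
  REPEAT 4 [
    -- iteration 1/4 --
    FD 4: (-5.3,4) -> (-9.3,4) [heading=180, draw]
    FD 3: (-9.3,4) -> (-12.3,4) [heading=180, draw]
    BK 5.4: (-12.3,4) -> (-6.9,4) [heading=180, draw]
    -- iteration 2/4 --
    FD 4: (-6.9,4) -> (-10.9,4) [heading=180, draw]
    FD 3: (-10.9,4) -> (-13.9,4) [heading=180, draw]
    BK 5.4: (-13.9,4) -> (-8.5,4) [heading=180, draw]
    -- iteration 3/4 --
    FD 4: (-8.5,4) -> (-12.5,4) [heading=180, draw]
    FD 3: (-12.5,4) -> (-15.5,4) [heading=180, draw]
    BK 5.4: (-15.5,4) -> (-10.1,4) [heading=180, draw]
    -- iteration 4/4 --
    FD 4: (-10.1,4) -> (-14.1,4) [heading=180, draw]
    FD 3: (-14.1,4) -> (-17.1,4) [heading=180, draw]
    BK 5.4: (-17.1,4) -> (-11.7,4) [heading=180, draw]
  ]
  -- iteration 2/4 --
  RT 60: heading 180 -> 120
  RT 30: heading 120 -> 90
  FD 14.3: (-11.7,4) -> (-11.7,18.3) [heading=90, draw]
  REPEAT 4 [
    -- iteration 1/4 --
    FD 4: (-11.7,18.3) -> (-11.7,22.3) [heading=90, draw]
    FD 3: (-11.7,22.3) -> (-11.7,25.3) [heading=90, draw]
    BK 5.4: (-11.7,25.3) -> (-11.7,19.9) [heading=90, draw]
    -- iteration 2/4 --
    FD 4: (-11.7,19.9) -> (-11.7,23.9) [heading=90, draw]
    FD 3: (-11.7,23.9) -> (-11.7,26.9) [heading=90, draw]
    BK 5.4: (-11.7,26.9) -> (-11.7,21.5) [heading=90, draw]
    -- iteration 3/4 --
    FD 4: (-11.7,21.5) -> (-11.7,25.5) [heading=90, draw]
    FD 3: (-11.7,25.5) -> (-11.7,28.5) [heading=90, draw]
    BK 5.4: (-11.7,28.5) -> (-11.7,23.1) [heading=90, draw]
    -- iteration 4/4 --
    FD 4: (-11.7,23.1) -> (-11.7,27.1) [heading=90, draw]
    FD 3: (-11.7,27.1) -> (-11.7,30.1) [heading=90, draw]
    BK 5.4: (-11.7,30.1) -> (-11.7,24.7) [heading=90, draw]
  ]
  -- iteration 3/4 --
  RT 60: heading 90 -> 30
  RT 30: heading 30 -> 0
  FD 14.3: (-11.7,24.7) -> (2.6,24.7) [heading=0, draw]
  REPEAT 4 [
    -- iteration 1/4 --
    FD 4: (2.6,24.7) -> (6.6,24.7) [heading=0, draw]
    FD 3: (6.6,24.7) -> (9.6,24.7) [heading=0, draw]
    BK 5.4: (9.6,24.7) -> (4.2,24.7) [heading=0, draw]
    -- iteration 2/4 --
    FD 4: (4.2,24.7) -> (8.2,24.7) [heading=0, draw]
    FD 3: (8.2,24.7) -> (11.2,24.7) [heading=0, draw]
    BK 5.4: (11.2,24.7) -> (5.8,24.7) [heading=0, draw]
    -- iteration 3/4 --
    FD 4: (5.8,24.7) -> (9.8,24.7) [heading=0, draw]
    FD 3: (9.8,24.7) -> (12.8,24.7) [heading=0, draw]
    BK 5.4: (12.8,24.7) -> (7.4,24.7) [heading=0, draw]
    -- iteration 4/4 --
    FD 4: (7.4,24.7) -> (11.4,24.7) [heading=0, draw]
    FD 3: (11.4,24.7) -> (14.4,24.7) [heading=0, draw]
    BK 5.4: (14.4,24.7) -> (9,24.7) [heading=0, draw]
  ]
  -- iteration 4/4 --
  RT 60: heading 0 -> 300
  RT 30: heading 300 -> 270
  FD 14.3: (9,24.7) -> (9,10.4) [heading=270, draw]
  REPEAT 4 [
    -- iteration 1/4 --
    FD 4: (9,10.4) -> (9,6.4) [heading=270, draw]
    FD 3: (9,6.4) -> (9,3.4) [heading=270, draw]
    BK 5.4: (9,3.4) -> (9,8.8) [heading=270, draw]
    -- iteration 2/4 --
    FD 4: (9,8.8) -> (9,4.8) [heading=270, draw]
    FD 3: (9,4.8) -> (9,1.8) [heading=270, draw]
    BK 5.4: (9,1.8) -> (9,7.2) [heading=270, draw]
    -- iteration 3/4 --
    FD 4: (9,7.2) -> (9,3.2) [heading=270, draw]
    FD 3: (9,3.2) -> (9,0.2) [heading=270, draw]
    BK 5.4: (9,0.2) -> (9,5.6) [heading=270, draw]
    -- iteration 4/4 --
    FD 4: (9,5.6) -> (9,1.6) [heading=270, draw]
    FD 3: (9,1.6) -> (9,-1.4) [heading=270, draw]
    BK 5.4: (9,-1.4) -> (9,4) [heading=270, draw]
  ]
]
Final: pos=(9,4), heading=270, 52 segment(s) drawn

Answer: 270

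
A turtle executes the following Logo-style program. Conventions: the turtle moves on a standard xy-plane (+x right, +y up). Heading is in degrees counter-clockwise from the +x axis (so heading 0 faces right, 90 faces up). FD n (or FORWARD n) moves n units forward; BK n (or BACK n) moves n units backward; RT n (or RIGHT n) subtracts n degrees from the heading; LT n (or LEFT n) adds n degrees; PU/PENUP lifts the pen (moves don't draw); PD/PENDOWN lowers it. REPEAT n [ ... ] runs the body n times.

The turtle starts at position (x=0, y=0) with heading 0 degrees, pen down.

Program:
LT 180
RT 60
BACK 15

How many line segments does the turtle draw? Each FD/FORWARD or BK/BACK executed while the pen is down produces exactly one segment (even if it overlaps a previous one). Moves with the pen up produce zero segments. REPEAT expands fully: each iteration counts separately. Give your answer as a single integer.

Executing turtle program step by step:
Start: pos=(0,0), heading=0, pen down
LT 180: heading 0 -> 180
RT 60: heading 180 -> 120
BK 15: (0,0) -> (7.5,-12.99) [heading=120, draw]
Final: pos=(7.5,-12.99), heading=120, 1 segment(s) drawn
Segments drawn: 1

Answer: 1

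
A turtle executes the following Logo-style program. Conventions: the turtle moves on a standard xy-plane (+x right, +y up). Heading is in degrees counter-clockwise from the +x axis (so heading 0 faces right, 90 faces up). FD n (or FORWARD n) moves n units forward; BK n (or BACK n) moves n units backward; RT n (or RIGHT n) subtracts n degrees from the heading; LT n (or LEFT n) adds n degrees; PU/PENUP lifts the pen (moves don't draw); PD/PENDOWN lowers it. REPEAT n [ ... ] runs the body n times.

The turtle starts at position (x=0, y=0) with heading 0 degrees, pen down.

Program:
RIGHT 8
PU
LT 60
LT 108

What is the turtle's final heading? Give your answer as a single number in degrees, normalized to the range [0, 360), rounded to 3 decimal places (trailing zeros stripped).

Answer: 160

Derivation:
Executing turtle program step by step:
Start: pos=(0,0), heading=0, pen down
RT 8: heading 0 -> 352
PU: pen up
LT 60: heading 352 -> 52
LT 108: heading 52 -> 160
Final: pos=(0,0), heading=160, 0 segment(s) drawn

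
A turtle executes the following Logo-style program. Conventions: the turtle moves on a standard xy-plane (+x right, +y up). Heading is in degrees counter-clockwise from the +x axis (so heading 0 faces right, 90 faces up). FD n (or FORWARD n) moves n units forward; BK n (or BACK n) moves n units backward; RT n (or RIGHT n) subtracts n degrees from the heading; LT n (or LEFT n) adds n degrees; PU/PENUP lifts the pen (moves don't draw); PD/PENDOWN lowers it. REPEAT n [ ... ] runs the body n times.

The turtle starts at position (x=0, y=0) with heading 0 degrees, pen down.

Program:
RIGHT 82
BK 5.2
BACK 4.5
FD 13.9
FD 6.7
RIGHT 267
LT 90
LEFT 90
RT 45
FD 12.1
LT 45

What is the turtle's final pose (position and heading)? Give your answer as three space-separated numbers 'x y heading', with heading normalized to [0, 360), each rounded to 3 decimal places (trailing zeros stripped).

Executing turtle program step by step:
Start: pos=(0,0), heading=0, pen down
RT 82: heading 0 -> 278
BK 5.2: (0,0) -> (-0.724,5.149) [heading=278, draw]
BK 4.5: (-0.724,5.149) -> (-1.35,9.606) [heading=278, draw]
FD 13.9: (-1.35,9.606) -> (0.585,-4.159) [heading=278, draw]
FD 6.7: (0.585,-4.159) -> (1.517,-10.794) [heading=278, draw]
RT 267: heading 278 -> 11
LT 90: heading 11 -> 101
LT 90: heading 101 -> 191
RT 45: heading 191 -> 146
FD 12.1: (1.517,-10.794) -> (-8.514,-4.028) [heading=146, draw]
LT 45: heading 146 -> 191
Final: pos=(-8.514,-4.028), heading=191, 5 segment(s) drawn

Answer: -8.514 -4.028 191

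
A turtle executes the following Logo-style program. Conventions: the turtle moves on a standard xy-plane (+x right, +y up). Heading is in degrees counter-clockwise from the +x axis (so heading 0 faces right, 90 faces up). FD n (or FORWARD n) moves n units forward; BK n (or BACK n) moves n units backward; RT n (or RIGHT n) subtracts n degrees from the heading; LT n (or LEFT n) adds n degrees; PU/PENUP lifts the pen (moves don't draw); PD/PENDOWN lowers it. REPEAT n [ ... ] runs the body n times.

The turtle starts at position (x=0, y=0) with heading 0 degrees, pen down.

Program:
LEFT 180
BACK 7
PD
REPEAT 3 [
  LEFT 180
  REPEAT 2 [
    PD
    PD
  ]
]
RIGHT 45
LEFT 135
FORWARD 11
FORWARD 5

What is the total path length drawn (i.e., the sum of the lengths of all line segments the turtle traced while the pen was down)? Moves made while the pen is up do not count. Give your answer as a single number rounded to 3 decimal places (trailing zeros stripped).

Executing turtle program step by step:
Start: pos=(0,0), heading=0, pen down
LT 180: heading 0 -> 180
BK 7: (0,0) -> (7,0) [heading=180, draw]
PD: pen down
REPEAT 3 [
  -- iteration 1/3 --
  LT 180: heading 180 -> 0
  REPEAT 2 [
    -- iteration 1/2 --
    PD: pen down
    PD: pen down
    -- iteration 2/2 --
    PD: pen down
    PD: pen down
  ]
  -- iteration 2/3 --
  LT 180: heading 0 -> 180
  REPEAT 2 [
    -- iteration 1/2 --
    PD: pen down
    PD: pen down
    -- iteration 2/2 --
    PD: pen down
    PD: pen down
  ]
  -- iteration 3/3 --
  LT 180: heading 180 -> 0
  REPEAT 2 [
    -- iteration 1/2 --
    PD: pen down
    PD: pen down
    -- iteration 2/2 --
    PD: pen down
    PD: pen down
  ]
]
RT 45: heading 0 -> 315
LT 135: heading 315 -> 90
FD 11: (7,0) -> (7,11) [heading=90, draw]
FD 5: (7,11) -> (7,16) [heading=90, draw]
Final: pos=(7,16), heading=90, 3 segment(s) drawn

Segment lengths:
  seg 1: (0,0) -> (7,0), length = 7
  seg 2: (7,0) -> (7,11), length = 11
  seg 3: (7,11) -> (7,16), length = 5
Total = 23

Answer: 23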